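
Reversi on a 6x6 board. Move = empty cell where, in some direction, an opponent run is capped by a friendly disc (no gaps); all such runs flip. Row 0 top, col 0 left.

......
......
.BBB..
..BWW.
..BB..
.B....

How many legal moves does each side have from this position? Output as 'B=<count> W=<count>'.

-- B to move --
(2,4): flips 1 -> legal
(2,5): flips 1 -> legal
(3,5): flips 2 -> legal
(4,4): flips 1 -> legal
(4,5): flips 1 -> legal
B mobility = 5
-- W to move --
(1,0): no bracket -> illegal
(1,1): flips 1 -> legal
(1,2): flips 1 -> legal
(1,3): flips 1 -> legal
(1,4): no bracket -> illegal
(2,0): no bracket -> illegal
(2,4): no bracket -> illegal
(3,0): no bracket -> illegal
(3,1): flips 1 -> legal
(4,0): no bracket -> illegal
(4,1): no bracket -> illegal
(4,4): no bracket -> illegal
(5,0): no bracket -> illegal
(5,2): flips 1 -> legal
(5,3): flips 1 -> legal
(5,4): no bracket -> illegal
W mobility = 6

Answer: B=5 W=6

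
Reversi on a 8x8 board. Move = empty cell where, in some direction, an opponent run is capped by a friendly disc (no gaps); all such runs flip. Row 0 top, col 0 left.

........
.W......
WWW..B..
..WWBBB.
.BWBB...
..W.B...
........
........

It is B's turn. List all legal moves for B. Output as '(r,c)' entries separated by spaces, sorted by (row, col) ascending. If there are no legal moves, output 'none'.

(0,0): flips 3 -> legal
(0,1): no bracket -> illegal
(0,2): no bracket -> illegal
(1,0): flips 2 -> legal
(1,2): no bracket -> illegal
(1,3): no bracket -> illegal
(2,3): flips 2 -> legal
(2,4): no bracket -> illegal
(3,0): no bracket -> illegal
(3,1): flips 2 -> legal
(5,1): no bracket -> illegal
(5,3): no bracket -> illegal
(6,1): flips 1 -> legal
(6,2): no bracket -> illegal
(6,3): flips 1 -> legal

Answer: (0,0) (1,0) (2,3) (3,1) (6,1) (6,3)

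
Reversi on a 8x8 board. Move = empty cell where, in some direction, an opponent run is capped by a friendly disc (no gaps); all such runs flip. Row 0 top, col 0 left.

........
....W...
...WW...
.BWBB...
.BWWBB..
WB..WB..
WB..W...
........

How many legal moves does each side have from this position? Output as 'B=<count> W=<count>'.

Answer: B=10 W=11

Derivation:
-- B to move --
(0,3): no bracket -> illegal
(0,4): flips 2 -> legal
(0,5): flips 3 -> legal
(1,2): flips 1 -> legal
(1,3): flips 1 -> legal
(1,5): flips 1 -> legal
(2,1): no bracket -> illegal
(2,2): no bracket -> illegal
(2,5): no bracket -> illegal
(3,5): no bracket -> illegal
(4,0): no bracket -> illegal
(5,2): flips 1 -> legal
(5,3): flips 3 -> legal
(6,3): flips 1 -> legal
(6,5): no bracket -> illegal
(7,0): no bracket -> illegal
(7,1): no bracket -> illegal
(7,3): flips 1 -> legal
(7,4): flips 2 -> legal
(7,5): no bracket -> illegal
B mobility = 10
-- W to move --
(2,0): flips 1 -> legal
(2,1): no bracket -> illegal
(2,2): no bracket -> illegal
(2,5): flips 1 -> legal
(3,0): flips 1 -> legal
(3,5): flips 2 -> legal
(3,6): flips 1 -> legal
(4,0): flips 1 -> legal
(4,6): flips 3 -> legal
(5,2): flips 1 -> legal
(5,3): no bracket -> illegal
(5,6): flips 3 -> legal
(6,2): flips 1 -> legal
(6,5): no bracket -> illegal
(6,6): no bracket -> illegal
(7,0): no bracket -> illegal
(7,1): no bracket -> illegal
(7,2): flips 1 -> legal
W mobility = 11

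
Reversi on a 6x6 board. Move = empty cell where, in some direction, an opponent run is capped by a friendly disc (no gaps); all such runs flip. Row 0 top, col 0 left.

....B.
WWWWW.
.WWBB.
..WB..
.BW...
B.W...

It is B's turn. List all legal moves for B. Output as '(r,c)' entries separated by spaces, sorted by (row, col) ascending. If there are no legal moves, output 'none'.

(0,0): flips 2 -> legal
(0,1): flips 1 -> legal
(0,2): flips 1 -> legal
(0,3): flips 1 -> legal
(0,5): flips 1 -> legal
(1,5): no bracket -> illegal
(2,0): flips 2 -> legal
(2,5): no bracket -> illegal
(3,0): no bracket -> illegal
(3,1): flips 3 -> legal
(4,3): flips 1 -> legal
(5,1): flips 1 -> legal
(5,3): no bracket -> illegal

Answer: (0,0) (0,1) (0,2) (0,3) (0,5) (2,0) (3,1) (4,3) (5,1)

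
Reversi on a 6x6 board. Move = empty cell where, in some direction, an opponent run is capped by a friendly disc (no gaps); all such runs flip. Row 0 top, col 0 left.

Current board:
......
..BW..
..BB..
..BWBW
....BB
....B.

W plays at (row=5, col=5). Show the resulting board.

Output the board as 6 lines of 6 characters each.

Answer: ......
..BW..
..BB..
..BWBW
....WW
....BW

Derivation:
Place W at (5,5); scan 8 dirs for brackets.
Dir NW: opp run (4,4) capped by W -> flip
Dir N: opp run (4,5) capped by W -> flip
Dir NE: edge -> no flip
Dir W: opp run (5,4), next='.' -> no flip
Dir E: edge -> no flip
Dir SW: edge -> no flip
Dir S: edge -> no flip
Dir SE: edge -> no flip
All flips: (4,4) (4,5)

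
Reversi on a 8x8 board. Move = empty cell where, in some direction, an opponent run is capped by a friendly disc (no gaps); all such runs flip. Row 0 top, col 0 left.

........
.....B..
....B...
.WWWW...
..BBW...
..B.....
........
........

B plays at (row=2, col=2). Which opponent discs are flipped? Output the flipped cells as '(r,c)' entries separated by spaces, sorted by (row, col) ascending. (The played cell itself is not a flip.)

Dir NW: first cell '.' (not opp) -> no flip
Dir N: first cell '.' (not opp) -> no flip
Dir NE: first cell '.' (not opp) -> no flip
Dir W: first cell '.' (not opp) -> no flip
Dir E: first cell '.' (not opp) -> no flip
Dir SW: opp run (3,1), next='.' -> no flip
Dir S: opp run (3,2) capped by B -> flip
Dir SE: opp run (3,3) (4,4), next='.' -> no flip

Answer: (3,2)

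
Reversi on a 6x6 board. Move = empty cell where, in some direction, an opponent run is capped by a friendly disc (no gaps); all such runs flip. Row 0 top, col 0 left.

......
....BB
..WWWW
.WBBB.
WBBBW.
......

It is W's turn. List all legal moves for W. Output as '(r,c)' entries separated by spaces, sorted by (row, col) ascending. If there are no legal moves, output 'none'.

Answer: (0,3) (0,4) (0,5) (3,5) (4,5) (5,0) (5,1) (5,2) (5,3)

Derivation:
(0,3): flips 1 -> legal
(0,4): flips 1 -> legal
(0,5): flips 2 -> legal
(1,3): no bracket -> illegal
(2,1): no bracket -> illegal
(3,0): no bracket -> illegal
(3,5): flips 3 -> legal
(4,5): flips 1 -> legal
(5,0): flips 2 -> legal
(5,1): flips 3 -> legal
(5,2): flips 4 -> legal
(5,3): flips 3 -> legal
(5,4): no bracket -> illegal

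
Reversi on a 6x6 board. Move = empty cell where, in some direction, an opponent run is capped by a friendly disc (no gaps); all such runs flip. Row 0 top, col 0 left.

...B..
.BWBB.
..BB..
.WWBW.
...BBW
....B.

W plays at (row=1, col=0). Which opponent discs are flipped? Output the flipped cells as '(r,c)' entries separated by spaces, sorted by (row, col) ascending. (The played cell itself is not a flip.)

Answer: (1,1)

Derivation:
Dir NW: edge -> no flip
Dir N: first cell '.' (not opp) -> no flip
Dir NE: first cell '.' (not opp) -> no flip
Dir W: edge -> no flip
Dir E: opp run (1,1) capped by W -> flip
Dir SW: edge -> no flip
Dir S: first cell '.' (not opp) -> no flip
Dir SE: first cell '.' (not opp) -> no flip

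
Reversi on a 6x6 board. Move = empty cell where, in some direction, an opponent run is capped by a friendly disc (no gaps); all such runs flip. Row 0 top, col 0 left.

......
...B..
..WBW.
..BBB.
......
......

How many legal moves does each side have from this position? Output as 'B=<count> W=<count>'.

-- B to move --
(1,1): flips 1 -> legal
(1,2): flips 1 -> legal
(1,4): flips 1 -> legal
(1,5): flips 1 -> legal
(2,1): flips 1 -> legal
(2,5): flips 1 -> legal
(3,1): flips 1 -> legal
(3,5): flips 1 -> legal
B mobility = 8
-- W to move --
(0,2): flips 1 -> legal
(0,3): no bracket -> illegal
(0,4): flips 1 -> legal
(1,2): no bracket -> illegal
(1,4): no bracket -> illegal
(2,1): no bracket -> illegal
(2,5): no bracket -> illegal
(3,1): no bracket -> illegal
(3,5): no bracket -> illegal
(4,1): no bracket -> illegal
(4,2): flips 2 -> legal
(4,3): no bracket -> illegal
(4,4): flips 2 -> legal
(4,5): no bracket -> illegal
W mobility = 4

Answer: B=8 W=4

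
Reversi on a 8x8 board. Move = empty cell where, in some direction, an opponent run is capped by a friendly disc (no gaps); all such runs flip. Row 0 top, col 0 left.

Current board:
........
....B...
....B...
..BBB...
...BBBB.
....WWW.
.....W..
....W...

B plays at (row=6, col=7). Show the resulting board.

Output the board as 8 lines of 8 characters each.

Answer: ........
....B...
....B...
..BBB...
...BBBB.
....WWB.
.....W.B
....W...

Derivation:
Place B at (6,7); scan 8 dirs for brackets.
Dir NW: opp run (5,6) capped by B -> flip
Dir N: first cell '.' (not opp) -> no flip
Dir NE: edge -> no flip
Dir W: first cell '.' (not opp) -> no flip
Dir E: edge -> no flip
Dir SW: first cell '.' (not opp) -> no flip
Dir S: first cell '.' (not opp) -> no flip
Dir SE: edge -> no flip
All flips: (5,6)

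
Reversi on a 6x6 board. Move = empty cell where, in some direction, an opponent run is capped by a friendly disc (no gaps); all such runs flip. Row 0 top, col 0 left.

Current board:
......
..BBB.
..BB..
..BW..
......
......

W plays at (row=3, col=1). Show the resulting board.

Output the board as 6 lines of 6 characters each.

Place W at (3,1); scan 8 dirs for brackets.
Dir NW: first cell '.' (not opp) -> no flip
Dir N: first cell '.' (not opp) -> no flip
Dir NE: opp run (2,2) (1,3), next='.' -> no flip
Dir W: first cell '.' (not opp) -> no flip
Dir E: opp run (3,2) capped by W -> flip
Dir SW: first cell '.' (not opp) -> no flip
Dir S: first cell '.' (not opp) -> no flip
Dir SE: first cell '.' (not opp) -> no flip
All flips: (3,2)

Answer: ......
..BBB.
..BB..
.WWW..
......
......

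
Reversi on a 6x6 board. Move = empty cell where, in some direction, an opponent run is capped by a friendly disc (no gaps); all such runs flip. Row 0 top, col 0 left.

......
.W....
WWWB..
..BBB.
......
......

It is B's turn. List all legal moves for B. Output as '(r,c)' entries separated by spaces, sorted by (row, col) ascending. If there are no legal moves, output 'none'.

Answer: (0,0) (1,0) (1,2)

Derivation:
(0,0): flips 2 -> legal
(0,1): no bracket -> illegal
(0,2): no bracket -> illegal
(1,0): flips 1 -> legal
(1,2): flips 1 -> legal
(1,3): no bracket -> illegal
(3,0): no bracket -> illegal
(3,1): no bracket -> illegal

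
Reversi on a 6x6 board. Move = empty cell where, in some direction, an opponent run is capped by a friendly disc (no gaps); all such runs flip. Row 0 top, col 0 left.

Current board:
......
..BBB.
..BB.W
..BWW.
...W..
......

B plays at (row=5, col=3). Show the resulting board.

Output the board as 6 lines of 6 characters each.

Answer: ......
..BBB.
..BB.W
..BBW.
...B..
...B..

Derivation:
Place B at (5,3); scan 8 dirs for brackets.
Dir NW: first cell '.' (not opp) -> no flip
Dir N: opp run (4,3) (3,3) capped by B -> flip
Dir NE: first cell '.' (not opp) -> no flip
Dir W: first cell '.' (not opp) -> no flip
Dir E: first cell '.' (not opp) -> no flip
Dir SW: edge -> no flip
Dir S: edge -> no flip
Dir SE: edge -> no flip
All flips: (3,3) (4,3)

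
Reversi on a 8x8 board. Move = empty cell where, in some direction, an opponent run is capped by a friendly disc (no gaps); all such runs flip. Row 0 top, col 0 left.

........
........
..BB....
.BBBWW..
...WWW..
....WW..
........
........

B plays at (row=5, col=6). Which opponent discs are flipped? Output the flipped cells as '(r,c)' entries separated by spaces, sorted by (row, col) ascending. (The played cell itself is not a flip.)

Answer: (3,4) (4,5)

Derivation:
Dir NW: opp run (4,5) (3,4) capped by B -> flip
Dir N: first cell '.' (not opp) -> no flip
Dir NE: first cell '.' (not opp) -> no flip
Dir W: opp run (5,5) (5,4), next='.' -> no flip
Dir E: first cell '.' (not opp) -> no flip
Dir SW: first cell '.' (not opp) -> no flip
Dir S: first cell '.' (not opp) -> no flip
Dir SE: first cell '.' (not opp) -> no flip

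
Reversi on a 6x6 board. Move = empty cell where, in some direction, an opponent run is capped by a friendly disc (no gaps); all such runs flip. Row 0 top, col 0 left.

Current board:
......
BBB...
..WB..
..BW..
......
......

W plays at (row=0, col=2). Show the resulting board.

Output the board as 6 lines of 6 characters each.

Answer: ..W...
BBW...
..WB..
..BW..
......
......

Derivation:
Place W at (0,2); scan 8 dirs for brackets.
Dir NW: edge -> no flip
Dir N: edge -> no flip
Dir NE: edge -> no flip
Dir W: first cell '.' (not opp) -> no flip
Dir E: first cell '.' (not opp) -> no flip
Dir SW: opp run (1,1), next='.' -> no flip
Dir S: opp run (1,2) capped by W -> flip
Dir SE: first cell '.' (not opp) -> no flip
All flips: (1,2)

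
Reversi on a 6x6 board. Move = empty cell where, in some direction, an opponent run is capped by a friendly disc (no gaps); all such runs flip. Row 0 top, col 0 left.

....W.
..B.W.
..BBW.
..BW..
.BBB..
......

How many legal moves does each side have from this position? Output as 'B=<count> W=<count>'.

Answer: B=5 W=7

Derivation:
-- B to move --
(0,3): no bracket -> illegal
(0,5): flips 1 -> legal
(1,3): no bracket -> illegal
(1,5): flips 2 -> legal
(2,5): flips 1 -> legal
(3,4): flips 1 -> legal
(3,5): no bracket -> illegal
(4,4): flips 1 -> legal
B mobility = 5
-- W to move --
(0,1): no bracket -> illegal
(0,2): no bracket -> illegal
(0,3): no bracket -> illegal
(1,1): flips 1 -> legal
(1,3): flips 1 -> legal
(2,1): flips 2 -> legal
(3,0): no bracket -> illegal
(3,1): flips 1 -> legal
(3,4): no bracket -> illegal
(4,0): no bracket -> illegal
(4,4): no bracket -> illegal
(5,0): flips 3 -> legal
(5,1): flips 1 -> legal
(5,2): no bracket -> illegal
(5,3): flips 1 -> legal
(5,4): no bracket -> illegal
W mobility = 7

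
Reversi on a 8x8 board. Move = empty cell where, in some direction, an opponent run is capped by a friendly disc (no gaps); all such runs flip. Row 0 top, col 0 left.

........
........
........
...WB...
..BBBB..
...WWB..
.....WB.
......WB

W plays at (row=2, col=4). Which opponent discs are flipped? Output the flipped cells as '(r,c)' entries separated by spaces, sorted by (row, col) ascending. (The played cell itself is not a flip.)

Answer: (3,4) (4,4)

Derivation:
Dir NW: first cell '.' (not opp) -> no flip
Dir N: first cell '.' (not opp) -> no flip
Dir NE: first cell '.' (not opp) -> no flip
Dir W: first cell '.' (not opp) -> no flip
Dir E: first cell '.' (not opp) -> no flip
Dir SW: first cell 'W' (not opp) -> no flip
Dir S: opp run (3,4) (4,4) capped by W -> flip
Dir SE: first cell '.' (not opp) -> no flip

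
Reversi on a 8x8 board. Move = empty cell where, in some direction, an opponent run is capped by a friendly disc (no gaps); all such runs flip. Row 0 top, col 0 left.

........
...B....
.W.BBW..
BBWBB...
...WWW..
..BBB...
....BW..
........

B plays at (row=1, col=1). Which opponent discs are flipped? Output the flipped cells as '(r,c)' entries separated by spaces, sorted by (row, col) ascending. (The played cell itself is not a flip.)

Answer: (2,1)

Derivation:
Dir NW: first cell '.' (not opp) -> no flip
Dir N: first cell '.' (not opp) -> no flip
Dir NE: first cell '.' (not opp) -> no flip
Dir W: first cell '.' (not opp) -> no flip
Dir E: first cell '.' (not opp) -> no flip
Dir SW: first cell '.' (not opp) -> no flip
Dir S: opp run (2,1) capped by B -> flip
Dir SE: first cell '.' (not opp) -> no flip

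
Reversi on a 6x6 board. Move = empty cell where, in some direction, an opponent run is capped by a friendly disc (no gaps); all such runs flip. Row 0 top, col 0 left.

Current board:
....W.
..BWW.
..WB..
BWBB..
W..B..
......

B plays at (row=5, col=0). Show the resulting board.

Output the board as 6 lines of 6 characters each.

Answer: ....W.
..BWW.
..WB..
BWBB..
B..B..
B.....

Derivation:
Place B at (5,0); scan 8 dirs for brackets.
Dir NW: edge -> no flip
Dir N: opp run (4,0) capped by B -> flip
Dir NE: first cell '.' (not opp) -> no flip
Dir W: edge -> no flip
Dir E: first cell '.' (not opp) -> no flip
Dir SW: edge -> no flip
Dir S: edge -> no flip
Dir SE: edge -> no flip
All flips: (4,0)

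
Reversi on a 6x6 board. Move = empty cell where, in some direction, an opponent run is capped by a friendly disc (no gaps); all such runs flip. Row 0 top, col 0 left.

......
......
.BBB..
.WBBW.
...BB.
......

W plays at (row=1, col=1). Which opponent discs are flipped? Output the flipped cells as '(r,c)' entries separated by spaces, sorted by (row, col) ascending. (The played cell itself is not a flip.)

Dir NW: first cell '.' (not opp) -> no flip
Dir N: first cell '.' (not opp) -> no flip
Dir NE: first cell '.' (not opp) -> no flip
Dir W: first cell '.' (not opp) -> no flip
Dir E: first cell '.' (not opp) -> no flip
Dir SW: first cell '.' (not opp) -> no flip
Dir S: opp run (2,1) capped by W -> flip
Dir SE: opp run (2,2) (3,3) (4,4), next='.' -> no flip

Answer: (2,1)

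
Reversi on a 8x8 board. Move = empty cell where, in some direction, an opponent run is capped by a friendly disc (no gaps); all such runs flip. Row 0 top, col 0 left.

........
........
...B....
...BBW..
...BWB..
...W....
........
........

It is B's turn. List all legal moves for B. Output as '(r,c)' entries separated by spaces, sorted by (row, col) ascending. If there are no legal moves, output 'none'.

Answer: (2,5) (3,6) (5,4) (5,5) (6,3)

Derivation:
(2,4): no bracket -> illegal
(2,5): flips 1 -> legal
(2,6): no bracket -> illegal
(3,6): flips 1 -> legal
(4,2): no bracket -> illegal
(4,6): no bracket -> illegal
(5,2): no bracket -> illegal
(5,4): flips 1 -> legal
(5,5): flips 1 -> legal
(6,2): no bracket -> illegal
(6,3): flips 1 -> legal
(6,4): no bracket -> illegal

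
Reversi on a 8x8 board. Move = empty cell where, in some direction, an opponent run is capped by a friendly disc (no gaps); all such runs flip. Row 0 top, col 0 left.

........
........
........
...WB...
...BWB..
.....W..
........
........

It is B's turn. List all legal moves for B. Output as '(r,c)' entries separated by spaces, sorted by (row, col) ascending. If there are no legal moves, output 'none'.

(2,2): no bracket -> illegal
(2,3): flips 1 -> legal
(2,4): no bracket -> illegal
(3,2): flips 1 -> legal
(3,5): no bracket -> illegal
(4,2): no bracket -> illegal
(4,6): no bracket -> illegal
(5,3): no bracket -> illegal
(5,4): flips 1 -> legal
(5,6): no bracket -> illegal
(6,4): no bracket -> illegal
(6,5): flips 1 -> legal
(6,6): no bracket -> illegal

Answer: (2,3) (3,2) (5,4) (6,5)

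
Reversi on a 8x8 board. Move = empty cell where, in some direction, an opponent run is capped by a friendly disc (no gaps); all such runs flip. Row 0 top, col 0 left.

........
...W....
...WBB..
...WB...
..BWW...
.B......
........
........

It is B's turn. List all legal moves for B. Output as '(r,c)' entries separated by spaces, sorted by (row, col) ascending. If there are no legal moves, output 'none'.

Answer: (0,2) (1,2) (2,2) (3,2) (4,5) (5,2) (5,4)

Derivation:
(0,2): flips 1 -> legal
(0,3): no bracket -> illegal
(0,4): no bracket -> illegal
(1,2): flips 1 -> legal
(1,4): no bracket -> illegal
(2,2): flips 1 -> legal
(3,2): flips 1 -> legal
(3,5): no bracket -> illegal
(4,5): flips 2 -> legal
(5,2): flips 1 -> legal
(5,3): no bracket -> illegal
(5,4): flips 1 -> legal
(5,5): no bracket -> illegal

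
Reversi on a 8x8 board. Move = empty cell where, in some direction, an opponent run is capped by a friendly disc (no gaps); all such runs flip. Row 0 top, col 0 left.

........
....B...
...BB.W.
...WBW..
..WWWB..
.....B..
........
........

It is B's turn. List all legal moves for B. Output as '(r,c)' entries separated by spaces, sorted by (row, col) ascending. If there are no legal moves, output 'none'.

Answer: (2,2) (2,5) (3,2) (3,6) (4,1) (4,6) (5,1) (5,2) (5,3) (5,4)

Derivation:
(1,5): no bracket -> illegal
(1,6): no bracket -> illegal
(1,7): no bracket -> illegal
(2,2): flips 2 -> legal
(2,5): flips 1 -> legal
(2,7): no bracket -> illegal
(3,1): no bracket -> illegal
(3,2): flips 1 -> legal
(3,6): flips 1 -> legal
(3,7): no bracket -> illegal
(4,1): flips 3 -> legal
(4,6): flips 1 -> legal
(5,1): flips 2 -> legal
(5,2): flips 1 -> legal
(5,3): flips 2 -> legal
(5,4): flips 1 -> legal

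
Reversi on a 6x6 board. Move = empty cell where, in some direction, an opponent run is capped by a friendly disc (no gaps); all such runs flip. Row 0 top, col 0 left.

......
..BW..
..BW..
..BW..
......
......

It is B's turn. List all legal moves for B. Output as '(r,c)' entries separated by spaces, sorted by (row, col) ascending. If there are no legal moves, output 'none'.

(0,2): no bracket -> illegal
(0,3): no bracket -> illegal
(0,4): flips 1 -> legal
(1,4): flips 2 -> legal
(2,4): flips 1 -> legal
(3,4): flips 2 -> legal
(4,2): no bracket -> illegal
(4,3): no bracket -> illegal
(4,4): flips 1 -> legal

Answer: (0,4) (1,4) (2,4) (3,4) (4,4)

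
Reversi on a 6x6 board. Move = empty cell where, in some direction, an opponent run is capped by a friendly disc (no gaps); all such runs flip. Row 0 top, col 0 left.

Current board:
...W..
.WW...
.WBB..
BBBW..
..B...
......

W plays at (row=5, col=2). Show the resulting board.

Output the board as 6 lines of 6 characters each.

Place W at (5,2); scan 8 dirs for brackets.
Dir NW: first cell '.' (not opp) -> no flip
Dir N: opp run (4,2) (3,2) (2,2) capped by W -> flip
Dir NE: first cell '.' (not opp) -> no flip
Dir W: first cell '.' (not opp) -> no flip
Dir E: first cell '.' (not opp) -> no flip
Dir SW: edge -> no flip
Dir S: edge -> no flip
Dir SE: edge -> no flip
All flips: (2,2) (3,2) (4,2)

Answer: ...W..
.WW...
.WWB..
BBWW..
..W...
..W...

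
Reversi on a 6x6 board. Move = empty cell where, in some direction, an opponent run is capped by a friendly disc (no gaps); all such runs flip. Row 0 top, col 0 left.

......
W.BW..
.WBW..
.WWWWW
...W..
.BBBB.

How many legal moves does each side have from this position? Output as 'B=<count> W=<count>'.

Answer: B=11 W=4

Derivation:
-- B to move --
(0,0): no bracket -> illegal
(0,1): no bracket -> illegal
(0,2): no bracket -> illegal
(0,3): flips 4 -> legal
(0,4): flips 1 -> legal
(1,1): no bracket -> illegal
(1,4): flips 1 -> legal
(2,0): flips 1 -> legal
(2,4): flips 1 -> legal
(2,5): flips 2 -> legal
(3,0): flips 1 -> legal
(4,0): flips 1 -> legal
(4,1): no bracket -> illegal
(4,2): flips 1 -> legal
(4,4): flips 1 -> legal
(4,5): flips 2 -> legal
B mobility = 11
-- W to move --
(0,1): flips 1 -> legal
(0,2): flips 2 -> legal
(0,3): flips 1 -> legal
(1,1): flips 2 -> legal
(4,0): no bracket -> illegal
(4,1): no bracket -> illegal
(4,2): no bracket -> illegal
(4,4): no bracket -> illegal
(4,5): no bracket -> illegal
(5,0): no bracket -> illegal
(5,5): no bracket -> illegal
W mobility = 4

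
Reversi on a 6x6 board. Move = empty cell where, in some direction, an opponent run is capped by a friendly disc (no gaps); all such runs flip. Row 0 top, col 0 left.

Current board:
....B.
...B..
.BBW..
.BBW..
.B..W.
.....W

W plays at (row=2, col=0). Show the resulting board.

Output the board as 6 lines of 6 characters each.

Answer: ....B.
...B..
WWWW..
.BBW..
.B..W.
.....W

Derivation:
Place W at (2,0); scan 8 dirs for brackets.
Dir NW: edge -> no flip
Dir N: first cell '.' (not opp) -> no flip
Dir NE: first cell '.' (not opp) -> no flip
Dir W: edge -> no flip
Dir E: opp run (2,1) (2,2) capped by W -> flip
Dir SW: edge -> no flip
Dir S: first cell '.' (not opp) -> no flip
Dir SE: opp run (3,1), next='.' -> no flip
All flips: (2,1) (2,2)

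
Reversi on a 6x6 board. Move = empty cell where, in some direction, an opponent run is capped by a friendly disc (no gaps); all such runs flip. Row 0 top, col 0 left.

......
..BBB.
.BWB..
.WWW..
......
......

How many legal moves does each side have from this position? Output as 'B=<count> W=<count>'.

-- B to move --
(1,1): no bracket -> illegal
(2,0): no bracket -> illegal
(2,4): no bracket -> illegal
(3,0): no bracket -> illegal
(3,4): no bracket -> illegal
(4,0): flips 2 -> legal
(4,1): flips 2 -> legal
(4,2): flips 2 -> legal
(4,3): flips 2 -> legal
(4,4): no bracket -> illegal
B mobility = 4
-- W to move --
(0,1): no bracket -> illegal
(0,2): flips 1 -> legal
(0,3): flips 2 -> legal
(0,4): flips 1 -> legal
(0,5): flips 2 -> legal
(1,0): flips 1 -> legal
(1,1): flips 1 -> legal
(1,5): no bracket -> illegal
(2,0): flips 1 -> legal
(2,4): flips 1 -> legal
(2,5): no bracket -> illegal
(3,0): no bracket -> illegal
(3,4): no bracket -> illegal
W mobility = 8

Answer: B=4 W=8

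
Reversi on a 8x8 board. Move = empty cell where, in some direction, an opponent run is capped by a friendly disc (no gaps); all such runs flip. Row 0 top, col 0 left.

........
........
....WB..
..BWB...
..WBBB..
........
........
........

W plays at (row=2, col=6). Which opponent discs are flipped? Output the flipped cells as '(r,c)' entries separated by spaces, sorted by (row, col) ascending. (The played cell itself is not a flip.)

Answer: (2,5)

Derivation:
Dir NW: first cell '.' (not opp) -> no flip
Dir N: first cell '.' (not opp) -> no flip
Dir NE: first cell '.' (not opp) -> no flip
Dir W: opp run (2,5) capped by W -> flip
Dir E: first cell '.' (not opp) -> no flip
Dir SW: first cell '.' (not opp) -> no flip
Dir S: first cell '.' (not opp) -> no flip
Dir SE: first cell '.' (not opp) -> no flip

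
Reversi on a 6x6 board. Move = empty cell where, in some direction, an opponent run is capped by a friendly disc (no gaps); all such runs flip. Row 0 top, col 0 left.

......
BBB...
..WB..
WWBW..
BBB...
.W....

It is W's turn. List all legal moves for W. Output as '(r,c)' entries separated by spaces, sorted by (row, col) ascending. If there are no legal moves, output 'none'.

(0,0): flips 1 -> legal
(0,1): no bracket -> illegal
(0,2): flips 1 -> legal
(0,3): no bracket -> illegal
(1,3): flips 1 -> legal
(1,4): no bracket -> illegal
(2,0): no bracket -> illegal
(2,1): no bracket -> illegal
(2,4): flips 1 -> legal
(3,4): no bracket -> illegal
(4,3): no bracket -> illegal
(5,0): flips 1 -> legal
(5,2): flips 3 -> legal
(5,3): flips 1 -> legal

Answer: (0,0) (0,2) (1,3) (2,4) (5,0) (5,2) (5,3)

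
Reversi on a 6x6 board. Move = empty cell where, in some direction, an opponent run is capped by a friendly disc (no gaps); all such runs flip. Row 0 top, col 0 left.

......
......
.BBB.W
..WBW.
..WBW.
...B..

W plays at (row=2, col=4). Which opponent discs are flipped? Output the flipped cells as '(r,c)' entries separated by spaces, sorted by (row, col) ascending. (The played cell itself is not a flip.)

Dir NW: first cell '.' (not opp) -> no flip
Dir N: first cell '.' (not opp) -> no flip
Dir NE: first cell '.' (not opp) -> no flip
Dir W: opp run (2,3) (2,2) (2,1), next='.' -> no flip
Dir E: first cell 'W' (not opp) -> no flip
Dir SW: opp run (3,3) capped by W -> flip
Dir S: first cell 'W' (not opp) -> no flip
Dir SE: first cell '.' (not opp) -> no flip

Answer: (3,3)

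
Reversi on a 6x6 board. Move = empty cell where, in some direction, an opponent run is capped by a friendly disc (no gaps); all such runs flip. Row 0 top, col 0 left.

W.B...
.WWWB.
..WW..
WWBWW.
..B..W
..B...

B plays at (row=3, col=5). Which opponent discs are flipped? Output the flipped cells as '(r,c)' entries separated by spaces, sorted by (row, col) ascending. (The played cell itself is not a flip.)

Dir NW: first cell '.' (not opp) -> no flip
Dir N: first cell '.' (not opp) -> no flip
Dir NE: edge -> no flip
Dir W: opp run (3,4) (3,3) capped by B -> flip
Dir E: edge -> no flip
Dir SW: first cell '.' (not opp) -> no flip
Dir S: opp run (4,5), next='.' -> no flip
Dir SE: edge -> no flip

Answer: (3,3) (3,4)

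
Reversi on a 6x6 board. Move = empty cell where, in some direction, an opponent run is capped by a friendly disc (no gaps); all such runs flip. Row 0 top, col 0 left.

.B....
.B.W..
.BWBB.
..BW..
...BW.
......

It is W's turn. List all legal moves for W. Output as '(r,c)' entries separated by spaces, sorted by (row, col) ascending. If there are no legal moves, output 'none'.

(0,0): flips 1 -> legal
(0,2): no bracket -> illegal
(1,0): no bracket -> illegal
(1,2): no bracket -> illegal
(1,4): no bracket -> illegal
(1,5): flips 1 -> legal
(2,0): flips 1 -> legal
(2,5): flips 2 -> legal
(3,0): no bracket -> illegal
(3,1): flips 1 -> legal
(3,4): no bracket -> illegal
(3,5): flips 1 -> legal
(4,1): no bracket -> illegal
(4,2): flips 2 -> legal
(5,2): no bracket -> illegal
(5,3): flips 1 -> legal
(5,4): no bracket -> illegal

Answer: (0,0) (1,5) (2,0) (2,5) (3,1) (3,5) (4,2) (5,3)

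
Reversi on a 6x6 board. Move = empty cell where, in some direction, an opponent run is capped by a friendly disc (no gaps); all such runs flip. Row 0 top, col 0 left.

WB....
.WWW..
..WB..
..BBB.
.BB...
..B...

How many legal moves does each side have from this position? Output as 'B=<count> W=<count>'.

-- B to move --
(0,2): flips 2 -> legal
(0,3): flips 1 -> legal
(0,4): no bracket -> illegal
(1,0): no bracket -> illegal
(1,4): no bracket -> illegal
(2,0): no bracket -> illegal
(2,1): flips 2 -> legal
(2,4): no bracket -> illegal
(3,1): no bracket -> illegal
B mobility = 3
-- W to move --
(0,2): flips 1 -> legal
(1,0): no bracket -> illegal
(1,4): no bracket -> illegal
(2,1): no bracket -> illegal
(2,4): flips 1 -> legal
(2,5): no bracket -> illegal
(3,0): no bracket -> illegal
(3,1): no bracket -> illegal
(3,5): no bracket -> illegal
(4,0): no bracket -> illegal
(4,3): flips 2 -> legal
(4,4): flips 1 -> legal
(4,5): flips 2 -> legal
(5,0): no bracket -> illegal
(5,1): no bracket -> illegal
(5,3): no bracket -> illegal
W mobility = 5

Answer: B=3 W=5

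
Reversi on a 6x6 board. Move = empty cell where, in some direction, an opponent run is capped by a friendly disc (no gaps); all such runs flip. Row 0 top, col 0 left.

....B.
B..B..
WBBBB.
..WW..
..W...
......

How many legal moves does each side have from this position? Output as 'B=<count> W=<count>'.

-- B to move --
(1,1): no bracket -> illegal
(3,0): flips 1 -> legal
(3,1): no bracket -> illegal
(3,4): no bracket -> illegal
(4,1): flips 1 -> legal
(4,3): flips 2 -> legal
(4,4): flips 1 -> legal
(5,1): flips 2 -> legal
(5,2): flips 2 -> legal
(5,3): no bracket -> illegal
B mobility = 6
-- W to move --
(0,0): flips 1 -> legal
(0,1): no bracket -> illegal
(0,2): no bracket -> illegal
(0,3): flips 2 -> legal
(0,5): no bracket -> illegal
(1,1): flips 1 -> legal
(1,2): flips 1 -> legal
(1,4): flips 1 -> legal
(1,5): flips 1 -> legal
(2,5): flips 4 -> legal
(3,0): no bracket -> illegal
(3,1): no bracket -> illegal
(3,4): no bracket -> illegal
(3,5): no bracket -> illegal
W mobility = 7

Answer: B=6 W=7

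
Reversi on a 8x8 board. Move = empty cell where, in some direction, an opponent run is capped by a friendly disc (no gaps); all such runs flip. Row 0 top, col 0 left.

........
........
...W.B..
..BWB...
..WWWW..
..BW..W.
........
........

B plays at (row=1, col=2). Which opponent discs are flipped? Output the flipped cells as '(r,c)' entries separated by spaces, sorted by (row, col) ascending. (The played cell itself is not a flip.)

Answer: (2,3)

Derivation:
Dir NW: first cell '.' (not opp) -> no flip
Dir N: first cell '.' (not opp) -> no flip
Dir NE: first cell '.' (not opp) -> no flip
Dir W: first cell '.' (not opp) -> no flip
Dir E: first cell '.' (not opp) -> no flip
Dir SW: first cell '.' (not opp) -> no flip
Dir S: first cell '.' (not opp) -> no flip
Dir SE: opp run (2,3) capped by B -> flip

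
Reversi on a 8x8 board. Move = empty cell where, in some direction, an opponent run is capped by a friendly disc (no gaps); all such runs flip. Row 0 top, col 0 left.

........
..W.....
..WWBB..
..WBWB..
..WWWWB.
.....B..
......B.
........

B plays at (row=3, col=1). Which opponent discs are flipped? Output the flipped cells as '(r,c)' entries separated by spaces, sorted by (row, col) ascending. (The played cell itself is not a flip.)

Dir NW: first cell '.' (not opp) -> no flip
Dir N: first cell '.' (not opp) -> no flip
Dir NE: opp run (2,2), next='.' -> no flip
Dir W: first cell '.' (not opp) -> no flip
Dir E: opp run (3,2) capped by B -> flip
Dir SW: first cell '.' (not opp) -> no flip
Dir S: first cell '.' (not opp) -> no flip
Dir SE: opp run (4,2), next='.' -> no flip

Answer: (3,2)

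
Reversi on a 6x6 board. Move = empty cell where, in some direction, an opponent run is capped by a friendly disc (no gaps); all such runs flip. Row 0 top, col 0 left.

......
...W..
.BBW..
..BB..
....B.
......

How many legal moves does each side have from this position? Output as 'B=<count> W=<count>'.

-- B to move --
(0,2): no bracket -> illegal
(0,3): flips 2 -> legal
(0,4): flips 1 -> legal
(1,2): no bracket -> illegal
(1,4): flips 1 -> legal
(2,4): flips 1 -> legal
(3,4): no bracket -> illegal
B mobility = 4
-- W to move --
(1,0): no bracket -> illegal
(1,1): no bracket -> illegal
(1,2): no bracket -> illegal
(2,0): flips 2 -> legal
(2,4): no bracket -> illegal
(3,0): no bracket -> illegal
(3,1): flips 1 -> legal
(3,4): no bracket -> illegal
(3,5): no bracket -> illegal
(4,1): flips 1 -> legal
(4,2): no bracket -> illegal
(4,3): flips 1 -> legal
(4,5): no bracket -> illegal
(5,3): no bracket -> illegal
(5,4): no bracket -> illegal
(5,5): no bracket -> illegal
W mobility = 4

Answer: B=4 W=4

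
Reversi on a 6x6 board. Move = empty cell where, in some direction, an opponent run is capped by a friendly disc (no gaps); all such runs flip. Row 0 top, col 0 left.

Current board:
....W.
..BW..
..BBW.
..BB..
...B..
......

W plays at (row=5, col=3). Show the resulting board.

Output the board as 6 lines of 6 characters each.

Place W at (5,3); scan 8 dirs for brackets.
Dir NW: first cell '.' (not opp) -> no flip
Dir N: opp run (4,3) (3,3) (2,3) capped by W -> flip
Dir NE: first cell '.' (not opp) -> no flip
Dir W: first cell '.' (not opp) -> no flip
Dir E: first cell '.' (not opp) -> no flip
Dir SW: edge -> no flip
Dir S: edge -> no flip
Dir SE: edge -> no flip
All flips: (2,3) (3,3) (4,3)

Answer: ....W.
..BW..
..BWW.
..BW..
...W..
...W..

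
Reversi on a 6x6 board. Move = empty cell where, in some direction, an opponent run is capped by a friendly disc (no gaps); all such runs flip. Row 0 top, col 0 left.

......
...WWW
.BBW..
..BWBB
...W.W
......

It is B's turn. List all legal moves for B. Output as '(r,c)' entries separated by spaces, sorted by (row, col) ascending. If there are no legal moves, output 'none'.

Answer: (0,4) (0,5) (1,2) (2,4) (4,4) (5,2) (5,4) (5,5)

Derivation:
(0,2): no bracket -> illegal
(0,3): no bracket -> illegal
(0,4): flips 1 -> legal
(0,5): flips 2 -> legal
(1,2): flips 1 -> legal
(2,4): flips 1 -> legal
(2,5): no bracket -> illegal
(4,2): no bracket -> illegal
(4,4): flips 1 -> legal
(5,2): flips 1 -> legal
(5,3): no bracket -> illegal
(5,4): flips 1 -> legal
(5,5): flips 1 -> legal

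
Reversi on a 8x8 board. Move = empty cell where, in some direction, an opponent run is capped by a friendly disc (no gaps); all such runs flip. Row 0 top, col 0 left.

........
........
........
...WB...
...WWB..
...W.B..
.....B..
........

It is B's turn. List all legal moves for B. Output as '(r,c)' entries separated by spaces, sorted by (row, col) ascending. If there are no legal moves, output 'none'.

Answer: (2,2) (3,2) (4,2) (5,2) (5,4)

Derivation:
(2,2): flips 2 -> legal
(2,3): no bracket -> illegal
(2,4): no bracket -> illegal
(3,2): flips 1 -> legal
(3,5): no bracket -> illegal
(4,2): flips 2 -> legal
(5,2): flips 1 -> legal
(5,4): flips 1 -> legal
(6,2): no bracket -> illegal
(6,3): no bracket -> illegal
(6,4): no bracket -> illegal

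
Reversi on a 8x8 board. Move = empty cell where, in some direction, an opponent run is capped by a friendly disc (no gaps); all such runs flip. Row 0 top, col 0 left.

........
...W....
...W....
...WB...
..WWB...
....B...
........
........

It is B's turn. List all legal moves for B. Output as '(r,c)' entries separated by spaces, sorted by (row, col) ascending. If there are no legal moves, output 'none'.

Answer: (1,2) (2,2) (3,2) (4,1) (5,2)

Derivation:
(0,2): no bracket -> illegal
(0,3): no bracket -> illegal
(0,4): no bracket -> illegal
(1,2): flips 1 -> legal
(1,4): no bracket -> illegal
(2,2): flips 1 -> legal
(2,4): no bracket -> illegal
(3,1): no bracket -> illegal
(3,2): flips 2 -> legal
(4,1): flips 2 -> legal
(5,1): no bracket -> illegal
(5,2): flips 1 -> legal
(5,3): no bracket -> illegal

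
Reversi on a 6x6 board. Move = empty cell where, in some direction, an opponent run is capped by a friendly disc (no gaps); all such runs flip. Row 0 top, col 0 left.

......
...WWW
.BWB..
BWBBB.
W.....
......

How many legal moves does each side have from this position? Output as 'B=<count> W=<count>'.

-- B to move --
(0,2): no bracket -> illegal
(0,3): flips 1 -> legal
(0,4): no bracket -> illegal
(0,5): flips 1 -> legal
(1,1): flips 1 -> legal
(1,2): flips 1 -> legal
(2,0): no bracket -> illegal
(2,4): no bracket -> illegal
(2,5): no bracket -> illegal
(4,1): flips 1 -> legal
(4,2): no bracket -> illegal
(5,0): flips 1 -> legal
(5,1): no bracket -> illegal
B mobility = 6
-- W to move --
(1,0): no bracket -> illegal
(1,1): flips 1 -> legal
(1,2): no bracket -> illegal
(2,0): flips 2 -> legal
(2,4): flips 1 -> legal
(2,5): no bracket -> illegal
(3,5): flips 3 -> legal
(4,1): flips 2 -> legal
(4,2): flips 1 -> legal
(4,3): flips 2 -> legal
(4,4): flips 1 -> legal
(4,5): no bracket -> illegal
W mobility = 8

Answer: B=6 W=8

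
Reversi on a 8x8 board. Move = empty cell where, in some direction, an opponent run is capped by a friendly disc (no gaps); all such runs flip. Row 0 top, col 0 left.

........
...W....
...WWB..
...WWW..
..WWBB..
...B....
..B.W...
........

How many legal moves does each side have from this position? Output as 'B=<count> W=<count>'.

-- B to move --
(0,2): no bracket -> illegal
(0,3): flips 4 -> legal
(0,4): no bracket -> illegal
(1,2): flips 2 -> legal
(1,4): flips 2 -> legal
(1,5): no bracket -> illegal
(2,2): flips 3 -> legal
(2,6): flips 1 -> legal
(3,1): flips 1 -> legal
(3,2): no bracket -> illegal
(3,6): no bracket -> illegal
(4,1): flips 2 -> legal
(4,6): no bracket -> illegal
(5,1): no bracket -> illegal
(5,2): flips 2 -> legal
(5,4): no bracket -> illegal
(5,5): no bracket -> illegal
(6,3): no bracket -> illegal
(6,5): no bracket -> illegal
(7,3): no bracket -> illegal
(7,4): no bracket -> illegal
(7,5): flips 1 -> legal
B mobility = 9
-- W to move --
(1,4): no bracket -> illegal
(1,5): flips 1 -> legal
(1,6): flips 1 -> legal
(2,6): flips 1 -> legal
(3,6): no bracket -> illegal
(4,6): flips 2 -> legal
(5,1): no bracket -> illegal
(5,2): no bracket -> illegal
(5,4): flips 1 -> legal
(5,5): flips 2 -> legal
(5,6): flips 1 -> legal
(6,1): no bracket -> illegal
(6,3): flips 1 -> legal
(7,1): flips 3 -> legal
(7,2): no bracket -> illegal
(7,3): no bracket -> illegal
W mobility = 9

Answer: B=9 W=9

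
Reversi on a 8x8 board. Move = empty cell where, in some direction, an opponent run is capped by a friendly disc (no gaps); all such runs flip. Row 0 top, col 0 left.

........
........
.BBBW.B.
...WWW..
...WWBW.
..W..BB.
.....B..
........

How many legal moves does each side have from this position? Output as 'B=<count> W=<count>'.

Answer: B=6 W=9

Derivation:
-- B to move --
(1,3): no bracket -> illegal
(1,4): no bracket -> illegal
(1,5): no bracket -> illegal
(2,5): flips 2 -> legal
(3,2): no bracket -> illegal
(3,6): flips 1 -> legal
(3,7): flips 1 -> legal
(4,1): no bracket -> illegal
(4,2): flips 2 -> legal
(4,7): flips 1 -> legal
(5,1): no bracket -> illegal
(5,3): flips 4 -> legal
(5,4): no bracket -> illegal
(5,7): no bracket -> illegal
(6,1): no bracket -> illegal
(6,2): no bracket -> illegal
(6,3): no bracket -> illegal
B mobility = 6
-- W to move --
(1,0): no bracket -> illegal
(1,1): flips 1 -> legal
(1,2): flips 1 -> legal
(1,3): flips 1 -> legal
(1,4): no bracket -> illegal
(1,5): no bracket -> illegal
(1,6): no bracket -> illegal
(1,7): flips 1 -> legal
(2,0): flips 3 -> legal
(2,5): no bracket -> illegal
(2,7): no bracket -> illegal
(3,0): no bracket -> illegal
(3,1): no bracket -> illegal
(3,2): no bracket -> illegal
(3,6): no bracket -> illegal
(3,7): no bracket -> illegal
(4,7): no bracket -> illegal
(5,4): no bracket -> illegal
(5,7): no bracket -> illegal
(6,4): flips 1 -> legal
(6,6): flips 2 -> legal
(6,7): flips 2 -> legal
(7,4): no bracket -> illegal
(7,5): flips 3 -> legal
(7,6): no bracket -> illegal
W mobility = 9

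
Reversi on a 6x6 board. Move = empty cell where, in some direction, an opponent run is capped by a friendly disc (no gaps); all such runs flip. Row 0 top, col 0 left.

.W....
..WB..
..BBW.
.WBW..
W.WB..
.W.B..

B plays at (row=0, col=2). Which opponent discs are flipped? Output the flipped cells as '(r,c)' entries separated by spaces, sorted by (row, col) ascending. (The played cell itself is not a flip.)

Answer: (1,2)

Derivation:
Dir NW: edge -> no flip
Dir N: edge -> no flip
Dir NE: edge -> no flip
Dir W: opp run (0,1), next='.' -> no flip
Dir E: first cell '.' (not opp) -> no flip
Dir SW: first cell '.' (not opp) -> no flip
Dir S: opp run (1,2) capped by B -> flip
Dir SE: first cell 'B' (not opp) -> no flip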